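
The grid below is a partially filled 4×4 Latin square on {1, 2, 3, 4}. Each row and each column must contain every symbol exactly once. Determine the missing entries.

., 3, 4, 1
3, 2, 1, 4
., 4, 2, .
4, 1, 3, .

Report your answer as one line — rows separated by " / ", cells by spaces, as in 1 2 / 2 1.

2 3 4 1 / 3 2 1 4 / 1 4 2 3 / 4 1 3 2

row 1 has {1,3,4}; column 1 has {3,4} — only 2 is left for (r1,c1).
row 3 has {2,4}; column 1 has {2,3,4} — only 1 is left for (r3,c1).
row 3 has {1,2,4}; column 4 has {1,4} — only 3 is left for (r3,c4).
row 4 has {1,3,4}; column 4 has {1,3,4} — only 2 is left for (r4,c4).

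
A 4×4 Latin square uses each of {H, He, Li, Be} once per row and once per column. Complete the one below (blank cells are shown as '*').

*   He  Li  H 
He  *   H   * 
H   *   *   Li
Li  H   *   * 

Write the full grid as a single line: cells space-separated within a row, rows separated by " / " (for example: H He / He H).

Be He Li H / He Li H Be / H Be He Li / Li H Be He

Cell (r1,c1): row 1 has {H,He,Li}; column 1 has {H,He,Li} → Be.
Cell (r2,c4): row 2 has {H,He}; column 4 has {H,Li} → Be.
Cell (r3,c2): row 3 has {H,Li}; column 2 has {H,He} → Be.
Cell (r3,c3): row 3 has {H,Li,Be}; column 3 has {H,Li} → He.
Cell (r4,c3): row 4 has {H,Li}; column 3 has {H,He,Li} → Be.
Cell (r4,c4): row 4 has {H,Li,Be}; column 4 has {H,Li,Be} → He.
Cell (r2,c2): row 2 has {H,He,Be}; column 2 has {H,He,Be} → Li.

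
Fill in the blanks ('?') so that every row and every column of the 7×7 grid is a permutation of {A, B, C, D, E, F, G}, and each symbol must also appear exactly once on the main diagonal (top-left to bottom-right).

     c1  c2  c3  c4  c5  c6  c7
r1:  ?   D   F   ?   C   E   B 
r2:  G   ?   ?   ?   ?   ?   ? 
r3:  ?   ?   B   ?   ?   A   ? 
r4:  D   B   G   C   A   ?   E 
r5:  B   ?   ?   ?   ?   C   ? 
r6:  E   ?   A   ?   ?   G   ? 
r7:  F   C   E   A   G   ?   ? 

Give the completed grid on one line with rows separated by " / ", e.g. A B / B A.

Cell (r1,c1): row 1 has {B,C,D,E,F}; column 1 has {B,D,E,F,G}; the diagonal has {B,C,G} → A.
Cell (r1,c4): row 1 has {A,B,C,D,E,F}; column 4 has {A,C} → G.
Cell (r3,c1): row 3 has {A,B}; column 1 has {A,B,D,E,F,G} → C.
Cell (r4,c6): row 4 has {A,B,C,D,E,G}; column 6 has {A,C,E,G} → F.
Cell (r5,c3): row 5 has {B,C}; column 3 has {A,B,E,F,G} → D.
Cell (r6,c2): row 6 has {A,E,G}; column 2 has {B,C,D} → F.
Cell (r7,c7): row 7 has {A,C,E,F,G}; column 7 has {B,E}; the diagonal has {A,B,C,G} → D.
Cell (r2,c2): row 2 has {G}; column 2 has {B,C,D,F}; the diagonal has {A,B,C,D,G} → E.
Cell (r2,c3): row 2 has {E,G}; column 3 has {A,B,D,E,F,G} → C.
Cell (r3,c2): row 3 has {A,B,C}; column 2 has {B,C,D,E,F} → G.
Cell (r3,c7): row 3 has {A,B,C,G}; column 7 has {B,D,E} → F.
Cell (r5,c2): row 5 has {B,C,D}; column 2 has {B,C,D,E,F,G} → A.
Cell (r5,c5): row 5 has {A,B,C,D}; column 5 has {A,C,G}; the diagonal has {A,B,C,D,E,G} → F.
Cell (r5,c7): row 5 has {A,B,C,D,F}; column 7 has {B,D,E,F} → G.
Cell (r6,c7): row 6 has {A,E,F,G}; column 7 has {B,D,E,F,G} → C.
Cell (r7,c6): row 7 has {A,C,D,E,F,G}; column 6 has {A,C,E,F,G} → B.
Cell (r2,c6): row 2 has {C,E,G}; column 6 has {A,B,C,E,F,G} → D.
Cell (r2,c7): row 2 has {C,D,E,G}; column 7 has {B,C,D,E,F,G} → A.
Cell (r5,c4): row 5 has {A,B,C,D,F,G}; column 4 has {A,C,G} → E.
Cell (r2,c5): row 2 has {A,C,D,E,G}; column 5 has {A,C,F,G} → B.
Cell (r3,c4): row 3 has {A,B,C,F,G}; column 4 has {A,C,E,G} → D.
Cell (r3,c5): row 3 has {A,B,C,D,F,G}; column 5 has {A,B,C,F,G} → E.
Cell (r6,c4): row 6 has {A,C,E,F,G}; column 4 has {A,C,D,E,G} → B.
Cell (r6,c5): row 6 has {A,B,C,E,F,G}; column 5 has {A,B,C,E,F,G} → D.
Cell (r2,c4): row 2 has {A,B,C,D,E,G}; column 4 has {A,B,C,D,E,G} → F.

A D F G C E B / G E C F B D A / C G B D E A F / D B G C A F E / B A D E F C G / E F A B D G C / F C E A G B D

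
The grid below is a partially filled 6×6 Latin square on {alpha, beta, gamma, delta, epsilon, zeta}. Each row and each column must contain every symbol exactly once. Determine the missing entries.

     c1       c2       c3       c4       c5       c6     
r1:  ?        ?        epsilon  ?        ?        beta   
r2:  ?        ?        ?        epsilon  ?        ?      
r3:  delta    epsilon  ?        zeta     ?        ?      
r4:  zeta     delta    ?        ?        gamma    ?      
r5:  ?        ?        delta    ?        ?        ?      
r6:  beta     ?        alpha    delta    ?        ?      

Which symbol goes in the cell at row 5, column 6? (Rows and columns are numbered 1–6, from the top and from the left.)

(r4,c3) = beta
(r4,c4) = alpha
(r4,c6) = epsilon
(r1,c4) = gamma
(r3,c3) = gamma
(r3,c6) = alpha
(r5,c4) = beta
(r1,c1) = alpha
(r1,c2) = zeta
(r1,c5) = delta
(r2,c1) = gamma
(r2,c3) = zeta
(r2,c6) = delta
(r3,c5) = beta
(r5,c1) = epsilon
(r6,c2) = gamma
(r6,c6) = zeta
(r2,c5) = alpha
(r5,c2) = alpha
(r5,c5) = zeta
(r5,c6) = gamma

gamma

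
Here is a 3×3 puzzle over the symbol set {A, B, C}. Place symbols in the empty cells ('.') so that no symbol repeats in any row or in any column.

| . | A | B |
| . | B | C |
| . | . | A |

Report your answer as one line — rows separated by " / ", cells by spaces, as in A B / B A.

C A B / A B C / B C A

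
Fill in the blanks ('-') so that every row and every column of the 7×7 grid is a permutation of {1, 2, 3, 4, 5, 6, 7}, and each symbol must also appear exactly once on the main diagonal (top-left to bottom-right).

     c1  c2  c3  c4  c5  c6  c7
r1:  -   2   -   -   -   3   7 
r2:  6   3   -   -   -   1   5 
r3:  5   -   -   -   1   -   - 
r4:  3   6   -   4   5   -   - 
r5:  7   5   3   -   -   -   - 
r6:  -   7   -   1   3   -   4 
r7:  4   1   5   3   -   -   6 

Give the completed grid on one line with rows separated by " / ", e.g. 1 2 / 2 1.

1 2 4 5 6 3 7 / 6 3 2 7 4 1 5 / 5 4 7 2 1 6 3 / 3 6 1 4 5 7 2 / 7 5 3 6 2 4 1 / 2 7 6 1 3 5 4 / 4 1 5 3 7 2 6

At row 1, column 1: row 1 has {2,3,7}; column 1 has {3,4,5,6,7}; the diagonal has {3,4,6}; that leaves 1.
At row 3, column 2: row 3 has {1,5}; column 2 has {1,2,3,5,6,7}; that leaves 4.
At row 5, column 5: row 5 has {3,5,7}; column 5 has {1,3,5}; the diagonal has {1,3,4,6}; that leaves 2.
At row 5, column 7: row 5 has {2,3,5,7}; column 7 has {4,5,6,7}; that leaves 1.
At row 6, column 1: row 6 has {1,3,4,7}; column 1 has {1,3,4,5,6,7}; that leaves 2.
At row 6, column 3: row 6 has {1,2,3,4,7}; column 3 has {3,5}; that leaves 6.
At row 6, column 6: row 6 has {1,2,3,4,6,7}; column 6 has {1,3}; the diagonal has {1,2,3,4,6}; that leaves 5.
At row 7, column 5: row 7 has {1,3,4,5,6}; column 5 has {1,2,3,5}; that leaves 7.
At row 7, column 6: row 7 has {1,3,4,5,6,7}; column 6 has {1,3,5}; that leaves 2.
At row 1, column 3: row 1 has {1,2,3,7}; column 3 has {3,5,6}; that leaves 4.
At row 1, column 5: row 1 has {1,2,3,4,7}; column 5 has {1,2,3,5,7}; that leaves 6.
At row 2, column 5: row 2 has {1,3,5,6}; column 5 has {1,2,3,5,6,7}; that leaves 4.
At row 3, column 3: row 3 has {1,4,5}; column 3 has {3,4,5,6}; the diagonal has {1,2,3,4,5,6}; that leaves 7.
At row 3, column 6: row 3 has {1,4,5,7}; column 6 has {1,2,3,5}; that leaves 6.
At row 4, column 6: row 4 has {3,4,5,6}; column 6 has {1,2,3,5,6}; that leaves 7.
At row 4, column 7: row 4 has {3,4,5,6,7}; column 7 has {1,4,5,6,7}; that leaves 2.
At row 5, column 4: row 5 has {1,2,3,5,7}; column 4 has {1,3,4}; that leaves 6.
At row 5, column 6: row 5 has {1,2,3,5,6,7}; column 6 has {1,2,3,5,6,7}; that leaves 4.
At row 1, column 4: row 1 has {1,2,3,4,6,7}; column 4 has {1,3,4,6}; that leaves 5.
At row 2, column 3: row 2 has {1,3,4,5,6}; column 3 has {3,4,5,6,7}; that leaves 2.
At row 2, column 4: row 2 has {1,2,3,4,5,6}; column 4 has {1,3,4,5,6}; that leaves 7.
At row 3, column 4: row 3 has {1,4,5,6,7}; column 4 has {1,3,4,5,6,7}; that leaves 2.
At row 3, column 7: row 3 has {1,2,4,5,6,7}; column 7 has {1,2,4,5,6,7}; that leaves 3.
At row 4, column 3: row 4 has {2,3,4,5,6,7}; column 3 has {2,3,4,5,6,7}; that leaves 1.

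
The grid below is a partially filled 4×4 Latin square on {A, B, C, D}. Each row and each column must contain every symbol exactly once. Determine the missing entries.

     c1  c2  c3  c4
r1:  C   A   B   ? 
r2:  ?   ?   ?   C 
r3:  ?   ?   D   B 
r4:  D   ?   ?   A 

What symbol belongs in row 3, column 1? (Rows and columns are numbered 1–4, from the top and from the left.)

A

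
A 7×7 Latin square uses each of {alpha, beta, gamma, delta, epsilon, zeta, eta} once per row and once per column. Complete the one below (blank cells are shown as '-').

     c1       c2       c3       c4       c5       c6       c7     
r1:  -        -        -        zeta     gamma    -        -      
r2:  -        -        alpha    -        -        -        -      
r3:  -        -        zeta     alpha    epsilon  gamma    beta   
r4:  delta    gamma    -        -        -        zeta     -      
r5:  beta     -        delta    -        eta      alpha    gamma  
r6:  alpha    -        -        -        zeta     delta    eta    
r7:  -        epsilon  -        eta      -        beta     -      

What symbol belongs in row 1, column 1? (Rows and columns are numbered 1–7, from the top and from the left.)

epsilon

(r3,c1): row 3 has {alpha,beta,gamma,epsilon,zeta}; column 1 has {alpha,beta,delta}, so it must be eta.
(r3,c2): row 3 has {alpha,beta,gamma,epsilon,zeta,eta}; column 2 has {gamma,epsilon}, so it must be delta.
(r5,c2): row 5 has {alpha,beta,gamma,delta,eta}; column 2 has {gamma,delta,epsilon}, so it must be zeta.
(r5,c4): row 5 has {alpha,beta,gamma,delta,zeta,eta}; column 4 has {alpha,zeta,eta}, so it must be epsilon.
(r6,c2): row 6 has {alpha,delta,zeta,eta}; column 2 has {gamma,delta,epsilon,zeta}, so it must be beta.
(r6,c4): row 6 has {alpha,beta,delta,zeta,eta}; column 4 has {alpha,epsilon,zeta,eta}, so it must be gamma.
(r7,c3): row 7 has {beta,epsilon,eta}; column 3 has {alpha,delta,zeta}, so it must be gamma.
(r1,c1): row 1 has {gamma,zeta}; column 1 has {alpha,beta,delta,eta}, so it must be epsilon.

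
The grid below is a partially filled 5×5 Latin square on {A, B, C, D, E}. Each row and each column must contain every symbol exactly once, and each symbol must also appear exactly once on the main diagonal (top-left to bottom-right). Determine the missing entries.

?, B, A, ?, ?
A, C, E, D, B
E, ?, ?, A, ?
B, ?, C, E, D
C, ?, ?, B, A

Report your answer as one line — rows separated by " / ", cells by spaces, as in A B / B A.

(r1,c1) = D
(r1,c4) = C
(r1,c5) = E
(r3,c2) = D
(r3,c3) = B
(r3,c5) = C
(r4,c2) = A
(r5,c2) = E
(r5,c3) = D

D B A C E / A C E D B / E D B A C / B A C E D / C E D B A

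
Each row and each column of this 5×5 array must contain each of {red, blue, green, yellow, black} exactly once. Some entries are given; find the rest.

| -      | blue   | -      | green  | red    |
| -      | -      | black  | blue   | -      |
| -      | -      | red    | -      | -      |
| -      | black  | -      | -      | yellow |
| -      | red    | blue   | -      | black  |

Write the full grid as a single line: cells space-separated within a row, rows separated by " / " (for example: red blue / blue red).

black blue yellow green red / red yellow black blue green / yellow green red black blue / blue black green red yellow / green red blue yellow black

Cell (r1,c3): row 1 has {red,blue,green}; column 3 has {red,blue,black} → yellow.
Cell (r2,c5): row 2 has {blue,black}; column 5 has {red,yellow,black} → green.
Cell (r3,c5): row 3 has {red}; column 5 has {red,green,yellow,black} → blue.
Cell (r4,c3): row 4 has {yellow,black}; column 3 has {red,blue,yellow,black} → green.
Cell (r4,c4): row 4 has {green,yellow,black}; column 4 has {blue,green} → red.
Cell (r5,c4): row 5 has {red,blue,black}; column 4 has {red,blue,green} → yellow.
Cell (r1,c1): row 1 has {red,blue,green,yellow}; column 1 is empty so far → black.
Cell (r2,c2): row 2 has {blue,green,black}; column 2 has {red,blue,black} → yellow.
Cell (r3,c2): row 3 has {red,blue}; column 2 has {red,blue,yellow,black} → green.
Cell (r3,c4): row 3 has {red,blue,green}; column 4 has {red,blue,green,yellow} → black.
Cell (r4,c1): row 4 has {red,green,yellow,black}; column 1 has {black} → blue.
Cell (r5,c1): row 5 has {red,blue,yellow,black}; column 1 has {blue,black} → green.
Cell (r2,c1): row 2 has {blue,green,yellow,black}; column 1 has {blue,green,black} → red.
Cell (r3,c1): row 3 has {red,blue,green,black}; column 1 has {red,blue,green,black} → yellow.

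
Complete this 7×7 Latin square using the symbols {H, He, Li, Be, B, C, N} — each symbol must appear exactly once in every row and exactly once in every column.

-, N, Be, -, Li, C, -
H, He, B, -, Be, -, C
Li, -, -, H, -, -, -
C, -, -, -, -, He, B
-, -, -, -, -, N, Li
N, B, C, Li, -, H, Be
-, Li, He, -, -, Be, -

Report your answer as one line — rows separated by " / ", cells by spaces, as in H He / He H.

He N Be B Li C H / H He B N Be Li C / Li Be N H C B He / C H Li Be N He B / Be C H He B N Li / N B C Li He H Be / B Li He C H Be N

(r2,c4) = N
(r2,c6) = Li
(r3,c3) = N
(r3,c6) = B
(r3,c7) = He
(r4,c4) = Be
(r5,c3) = H
(r6,c5) = He
(r7,c1) = B
(r7,c4) = C
(r1,c1) = He
(r1,c4) = B
(r1,c7) = H
(r3,c5) = C
(r4,c2) = H
(r4,c3) = Li
(r4,c5) = N
(r5,c1) = Be
(r5,c2) = C
(r5,c4) = He
(r5,c5) = B
(r7,c5) = H
(r7,c7) = N
(r3,c2) = Be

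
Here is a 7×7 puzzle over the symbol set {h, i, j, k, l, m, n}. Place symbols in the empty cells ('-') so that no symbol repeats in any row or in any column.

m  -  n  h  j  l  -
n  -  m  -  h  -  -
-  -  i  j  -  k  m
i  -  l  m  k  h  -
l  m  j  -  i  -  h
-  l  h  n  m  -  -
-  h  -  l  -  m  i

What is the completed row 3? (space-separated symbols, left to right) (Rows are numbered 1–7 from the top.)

row 1 has {h,j,l,m,n}; column 7 has {h,i,m} — only k is left for (r1,c7).
row 3 has {i,j,k,m}; column 1 has {i,l,m,n} — only h is left for (r3,c1).
row 3 has {h,i,j,k,m}; column 2 has {h,l,m} — only n is left for (r3,c2).
row 3 has {h,i,j,k,m,n}; column 5 has {h,i,j,k,m} — only l is left for (r3,c5).

h n i j l k m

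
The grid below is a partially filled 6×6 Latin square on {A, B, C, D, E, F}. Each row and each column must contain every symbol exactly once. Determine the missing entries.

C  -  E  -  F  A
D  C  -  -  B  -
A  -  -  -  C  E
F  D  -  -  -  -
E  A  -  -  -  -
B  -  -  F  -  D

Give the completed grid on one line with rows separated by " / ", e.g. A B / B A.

C B E D F A / D C A E B F / A F D B C E / F D B A E C / E A F C D B / B E C F A D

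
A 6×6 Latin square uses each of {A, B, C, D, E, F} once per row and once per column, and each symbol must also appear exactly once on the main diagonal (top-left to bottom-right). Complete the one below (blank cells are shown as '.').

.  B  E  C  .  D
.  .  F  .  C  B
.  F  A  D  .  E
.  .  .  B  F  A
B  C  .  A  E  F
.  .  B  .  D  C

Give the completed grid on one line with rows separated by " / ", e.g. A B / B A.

row 1 has {B,C,D,E}; column 1 has {B}; the diagonal has {A,B,C,E} — only F is left for (r1,c1).
row 1 has {B,C,D,E,F}; column 5 has {C,D,E,F} — only A is left for (r1,c5).
row 2 has {B,C,F}; column 2 has {B,C,F}; the diagonal has {A,B,C,E,F} — only D is left for (r2,c2).
row 2 has {B,C,D,F}; column 4 has {A,B,C,D} — only E is left for (r2,c4).
row 3 has {A,D,E,F}; column 1 has {B,F} — only C is left for (r3,c1).
row 3 has {A,C,D,E,F}; column 5 has {A,C,D,E,F} — only B is left for (r3,c5).
row 4 has {A,B,F}; column 2 has {B,C,D,F} — only E is left for (r4,c2).
row 5 has {A,B,C,E,F}; column 3 has {A,B,E,F} — only D is left for (r5,c3).
row 6 has {B,C,D}; column 2 has {B,C,D,E,F} — only A is left for (r6,c2).
row 6 has {A,B,C,D}; column 4 has {A,B,C,D,E} — only F is left for (r6,c4).
row 2 has {B,C,D,E,F}; column 1 has {B,C,F} — only A is left for (r2,c1).
row 4 has {A,B,E,F}; column 1 has {A,B,C,F} — only D is left for (r4,c1).
row 4 has {A,B,D,E,F}; column 3 has {A,B,D,E,F} — only C is left for (r4,c3).
row 6 has {A,B,C,D,F}; column 1 has {A,B,C,D,F} — only E is left for (r6,c1).

F B E C A D / A D F E C B / C F A D B E / D E C B F A / B C D A E F / E A B F D C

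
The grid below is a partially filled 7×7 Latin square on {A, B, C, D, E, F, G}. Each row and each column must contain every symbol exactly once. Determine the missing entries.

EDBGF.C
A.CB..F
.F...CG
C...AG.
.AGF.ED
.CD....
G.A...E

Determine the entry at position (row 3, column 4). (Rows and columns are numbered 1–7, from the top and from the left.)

A

(r1,c6) = A
(r2,c6) = D
(r3,c3) = E
(r4,c3) = F
(r4,c7) = B
(r5,c1) = B
(r5,c5) = C
(r6,c1) = F
(r6,c6) = B
(r6,c7) = A
(r7,c2) = B
(r7,c5) = D
(r7,c6) = F
(r3,c1) = D
(r3,c4) = A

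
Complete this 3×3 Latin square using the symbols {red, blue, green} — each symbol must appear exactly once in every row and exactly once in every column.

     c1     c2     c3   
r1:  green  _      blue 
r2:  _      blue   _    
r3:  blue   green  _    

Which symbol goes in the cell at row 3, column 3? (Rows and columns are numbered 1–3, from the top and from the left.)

(r1,c2) = red
(r2,c1) = red
(r2,c3) = green
(r3,c3) = red

red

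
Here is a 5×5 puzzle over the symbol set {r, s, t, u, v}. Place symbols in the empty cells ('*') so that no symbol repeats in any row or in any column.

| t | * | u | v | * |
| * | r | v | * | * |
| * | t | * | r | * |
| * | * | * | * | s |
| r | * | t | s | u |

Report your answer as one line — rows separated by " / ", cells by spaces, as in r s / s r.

t s u v r / s r v u t / u t s r v / v u r t s / r v t s u

row 1 has {t,u,v}; column 2 has {r,t} — only s is left for (r1,c2).
row 1 has {s,t,u,v}; column 5 has {s,u} — only r is left for (r1,c5).
row 2 has {r,v}; column 5 has {r,s,u} — only t is left for (r2,c5).
row 3 has {r,t}; column 3 has {t,u,v} — only s is left for (r3,c3).
row 3 has {r,s,t}; column 5 has {r,s,t,u} — only v is left for (r3,c5).
row 4 has {s}; column 3 has {s,t,u,v} — only r is left for (r4,c3).
row 5 has {r,s,t,u}; column 2 has {r,s,t} — only v is left for (r5,c2).
row 2 has {r,t,v}; column 4 has {r,s,v} — only u is left for (r2,c4).
row 3 has {r,s,t,v}; column 1 has {r,t} — only u is left for (r3,c1).
row 4 has {r,s}; column 1 has {r,t,u} — only v is left for (r4,c1).
row 4 has {r,s,v}; column 2 has {r,s,t,v} — only u is left for (r4,c2).
row 4 has {r,s,u,v}; column 4 has {r,s,u,v} — only t is left for (r4,c4).
row 2 has {r,t,u,v}; column 1 has {r,t,u,v} — only s is left for (r2,c1).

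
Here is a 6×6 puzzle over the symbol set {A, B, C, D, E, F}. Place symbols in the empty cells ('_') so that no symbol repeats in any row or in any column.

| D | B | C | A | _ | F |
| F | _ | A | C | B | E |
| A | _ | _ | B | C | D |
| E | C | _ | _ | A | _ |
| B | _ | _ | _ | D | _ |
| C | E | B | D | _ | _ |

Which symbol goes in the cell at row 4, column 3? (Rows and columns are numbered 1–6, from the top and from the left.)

(r1,c5) = E
(r2,c2) = D
(r3,c2) = F
(r3,c3) = E
(r4,c4) = F
(r4,c6) = B
(r5,c2) = A
(r5,c3) = F
(r5,c4) = E
(r5,c6) = C
(r6,c5) = F
(r6,c6) = A
(r4,c3) = D

D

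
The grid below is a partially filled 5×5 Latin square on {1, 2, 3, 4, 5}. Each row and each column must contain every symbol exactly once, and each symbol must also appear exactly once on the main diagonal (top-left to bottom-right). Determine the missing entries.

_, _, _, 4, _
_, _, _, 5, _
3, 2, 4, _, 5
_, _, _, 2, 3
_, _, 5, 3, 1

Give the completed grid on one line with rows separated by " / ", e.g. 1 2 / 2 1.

(r1,c1): row 1 has {4}; column 1 has {3}; the diagonal has {1,2,4}, so it must be 5.
(r1,c5): row 1 has {4,5}; column 5 has {1,3,5}, so it must be 2.
(r2,c2): row 2 has {5}; column 2 has {2}; the diagonal has {1,2,4,5}, so it must be 3.
(r2,c5): row 2 has {3,5}; column 5 has {1,2,3,5}, so it must be 4.
(r3,c4): row 3 has {2,3,4,5}; column 4 has {2,3,4,5}, so it must be 1.
(r4,c3): row 4 has {2,3}; column 3 has {4,5}, so it must be 1.
(r5,c2): row 5 has {1,3,5}; column 2 has {2,3}, so it must be 4.
(r1,c2): row 1 has {2,4,5}; column 2 has {2,3,4}, so it must be 1.
(r1,c3): row 1 has {1,2,4,5}; column 3 has {1,4,5}, so it must be 3.
(r2,c3): row 2 has {3,4,5}; column 3 has {1,3,4,5}, so it must be 2.
(r4,c1): row 4 has {1,2,3}; column 1 has {3,5}, so it must be 4.
(r4,c2): row 4 has {1,2,3,4}; column 2 has {1,2,3,4}, so it must be 5.
(r5,c1): row 5 has {1,3,4,5}; column 1 has {3,4,5}, so it must be 2.
(r2,c1): row 2 has {2,3,4,5}; column 1 has {2,3,4,5}, so it must be 1.

5 1 3 4 2 / 1 3 2 5 4 / 3 2 4 1 5 / 4 5 1 2 3 / 2 4 5 3 1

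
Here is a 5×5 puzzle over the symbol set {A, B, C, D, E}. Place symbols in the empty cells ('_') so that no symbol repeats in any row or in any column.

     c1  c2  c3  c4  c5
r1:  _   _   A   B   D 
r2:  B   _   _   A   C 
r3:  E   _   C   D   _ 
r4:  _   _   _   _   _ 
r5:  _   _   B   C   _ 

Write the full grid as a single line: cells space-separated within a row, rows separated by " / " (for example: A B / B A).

C E A B D / B D E A C / E B C D A / A C D E B / D A B C E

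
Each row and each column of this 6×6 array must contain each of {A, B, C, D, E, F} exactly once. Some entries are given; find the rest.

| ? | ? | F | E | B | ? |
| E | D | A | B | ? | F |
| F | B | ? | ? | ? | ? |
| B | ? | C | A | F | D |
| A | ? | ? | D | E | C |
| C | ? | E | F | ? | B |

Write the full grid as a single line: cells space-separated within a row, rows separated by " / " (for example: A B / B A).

D C F E B A / E D A B C F / F B D C A E / B E C A F D / A F B D E C / C A E F D B

(r1,c1) = D
(r1,c6) = A
(r2,c5) = C
(r3,c3) = D
(r3,c4) = C
(r3,c5) = A
(r3,c6) = E
(r4,c2) = E
(r5,c2) = F
(r5,c3) = B
(r6,c2) = A
(r6,c5) = D
(r1,c2) = C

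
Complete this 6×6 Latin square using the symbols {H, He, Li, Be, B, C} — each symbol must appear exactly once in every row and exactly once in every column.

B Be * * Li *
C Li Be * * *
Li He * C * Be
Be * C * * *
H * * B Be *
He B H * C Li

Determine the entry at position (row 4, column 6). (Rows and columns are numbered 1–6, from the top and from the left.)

B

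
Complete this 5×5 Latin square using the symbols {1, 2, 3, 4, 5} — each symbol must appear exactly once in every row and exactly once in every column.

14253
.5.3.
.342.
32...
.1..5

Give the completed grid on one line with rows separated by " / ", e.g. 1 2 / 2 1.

1 4 2 5 3 / 4 5 1 3 2 / 5 3 4 2 1 / 3 2 5 1 4 / 2 1 3 4 5

row 2 has {3,5}; column 3 has {2,4} — only 1 is left for (r2,c3).
row 3 has {2,3,4}; column 1 has {1,3} — only 5 is left for (r3,c1).
row 3 has {2,3,4,5}; column 5 has {3,5} — only 1 is left for (r3,c5).
row 4 has {2,3}; column 3 has {1,2,4} — only 5 is left for (r4,c3).
row 4 has {2,3,5}; column 5 has {1,3,5} — only 4 is left for (r4,c5).
row 5 has {1,5}; column 3 has {1,2,4,5} — only 3 is left for (r5,c3).
row 5 has {1,3,5}; column 4 has {2,3,5} — only 4 is left for (r5,c4).
row 2 has {1,3,5}; column 5 has {1,3,4,5} — only 2 is left for (r2,c5).
row 4 has {2,3,4,5}; column 4 has {2,3,4,5} — only 1 is left for (r4,c4).
row 5 has {1,3,4,5}; column 1 has {1,3,5} — only 2 is left for (r5,c1).
row 2 has {1,2,3,5}; column 1 has {1,2,3,5} — only 4 is left for (r2,c1).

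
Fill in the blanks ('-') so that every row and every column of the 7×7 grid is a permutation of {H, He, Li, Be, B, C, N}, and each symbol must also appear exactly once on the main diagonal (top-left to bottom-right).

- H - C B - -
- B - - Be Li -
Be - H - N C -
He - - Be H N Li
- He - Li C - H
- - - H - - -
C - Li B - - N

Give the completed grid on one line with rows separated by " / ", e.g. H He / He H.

row 1 has {H,B,C}; column 1 has {He,Be,C}; the diagonal has {H,Be,B,C,N} — only Li is left for (r1,c1).
row 3 has {H,Be,C,N}; column 2 has {H,He,B} — only Li is left for (r3,c2).
row 3 has {H,Li,Be,C,N}; column 4 has {H,Li,Be,B,C} — only He is left for (r3,c4).
row 3 has {H,He,Li,Be,C,N}; column 7 has {H,Li,N} — only B is left for (r3,c7).
row 4 has {H,He,Li,Be,N}; column 2 has {H,He,Li,B} — only C is left for (r4,c2).
row 4 has {H,He,Li,Be,C,N}; column 3 has {H,Li} — only B is left for (r4,c3).
row 6 has {H}; column 6 has {Li,C,N}; the diagonal has {H,Li,Be,B,C,N} — only He is left for (r6,c6).
row 7 has {Li,B,C,N}; column 2 has {H,He,Li,B,C} — only Be is left for (r7,c2).
row 7 has {Li,Be,B,C,N}; column 5 has {H,Be,B,C,N} — only He is left for (r7,c5).
row 7 has {He,Li,Be,B,C,N}; column 6 has {He,Li,C,N} — only H is left for (r7,c6).
row 1 has {H,Li,B,C}; column 6 has {H,He,Li,C,N} — only Be is left for (r1,c6).
row 1 has {H,Li,Be,B,C}; column 7 has {H,Li,B,N} — only He is left for (r1,c7).
row 2 has {Li,Be,B}; column 4 has {H,He,Li,Be,B,C} — only N is left for (r2,c4).
row 2 has {Li,Be,B,N}; column 7 has {H,He,Li,B,N} — only C is left for (r2,c7).
row 5 has {H,He,Li,C}; column 6 has {H,He,Li,Be,C,N} — only B is left for (r5,c6).
row 6 has {H,He}; column 2 has {H,He,Li,Be,B,C} — only N is left for (r6,c2).
row 6 has {H,He,N}; column 5 has {H,He,Be,B,C,N} — only Li is left for (r6,c5).
row 6 has {H,He,Li,N}; column 7 has {H,He,Li,B,C,N} — only Be is left for (r6,c7).
row 1 has {H,He,Li,Be,B,C}; column 3 has {H,Li,B} — only N is left for (r1,c3).
row 2 has {Li,Be,B,C,N}; column 1 has {He,Li,Be,C} — only H is left for (r2,c1).
row 2 has {H,Li,Be,B,C,N}; column 3 has {H,Li,B,N} — only He is left for (r2,c3).
row 5 has {H,He,Li,B,C}; column 1 has {H,He,Li,Be,C} — only N is left for (r5,c1).
row 5 has {H,He,Li,B,C,N}; column 3 has {H,He,Li,B,N} — only Be is left for (r5,c3).
row 6 has {H,He,Li,Be,N}; column 1 has {H,He,Li,Be,C,N} — only B is left for (r6,c1).
row 6 has {H,He,Li,Be,B,N}; column 3 has {H,He,Li,Be,B,N} — only C is left for (r6,c3).

Li H N C B Be He / H B He N Be Li C / Be Li H He N C B / He C B Be H N Li / N He Be Li C B H / B N C H Li He Be / C Be Li B He H N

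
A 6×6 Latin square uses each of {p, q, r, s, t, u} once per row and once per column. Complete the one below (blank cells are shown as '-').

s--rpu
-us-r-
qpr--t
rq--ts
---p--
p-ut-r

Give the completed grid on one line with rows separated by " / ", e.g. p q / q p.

(r1,c2) = t
(r1,c3) = q
(r2,c1) = t
(r2,c4) = q
(r2,c6) = p
(r4,c3) = p
(r4,c4) = u
(r5,c1) = u
(r5,c3) = t
(r5,c6) = q
(r6,c2) = s
(r6,c5) = q
(r3,c4) = s
(r3,c5) = u
(r5,c2) = r
(r5,c5) = s

s t q r p u / t u s q r p / q p r s u t / r q p u t s / u r t p s q / p s u t q r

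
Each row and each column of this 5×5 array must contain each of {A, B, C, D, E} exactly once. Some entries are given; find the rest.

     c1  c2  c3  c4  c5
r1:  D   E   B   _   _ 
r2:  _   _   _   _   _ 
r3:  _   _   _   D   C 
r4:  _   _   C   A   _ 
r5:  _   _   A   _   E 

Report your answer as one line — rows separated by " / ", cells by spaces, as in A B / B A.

D E B C A / A C D E B / B A E D C / E B C A D / C D A B E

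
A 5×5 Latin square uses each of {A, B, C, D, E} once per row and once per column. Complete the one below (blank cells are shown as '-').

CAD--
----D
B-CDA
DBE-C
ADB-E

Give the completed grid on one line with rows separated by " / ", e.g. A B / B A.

C A D E B / E C A B D / B E C D A / D B E A C / A D B C E

row 1 has {A,C,D}; column 5 has {A,C,D,E} — only B is left for (r1,c5).
row 2 has {D}; column 1 has {A,B,C,D} — only E is left for (r2,c1).
row 2 has {D,E}; column 2 has {A,B,D} — only C is left for (r2,c2).
row 2 has {C,D,E}; column 3 has {B,C,D,E} — only A is left for (r2,c3).
row 2 has {A,C,D,E}; column 4 has {D} — only B is left for (r2,c4).
row 3 has {A,B,C,D}; column 2 has {A,B,C,D} — only E is left for (r3,c2).
row 4 has {B,C,D,E}; column 4 has {B,D} — only A is left for (r4,c4).
row 5 has {A,B,D,E}; column 4 has {A,B,D} — only C is left for (r5,c4).
row 1 has {A,B,C,D}; column 4 has {A,B,C,D} — only E is left for (r1,c4).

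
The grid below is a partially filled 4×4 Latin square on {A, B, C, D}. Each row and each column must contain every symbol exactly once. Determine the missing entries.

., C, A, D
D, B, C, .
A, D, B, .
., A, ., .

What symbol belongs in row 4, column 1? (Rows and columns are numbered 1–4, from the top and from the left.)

(r1,c1) = B
(r2,c4) = A
(r3,c4) = C
(r4,c1) = C

C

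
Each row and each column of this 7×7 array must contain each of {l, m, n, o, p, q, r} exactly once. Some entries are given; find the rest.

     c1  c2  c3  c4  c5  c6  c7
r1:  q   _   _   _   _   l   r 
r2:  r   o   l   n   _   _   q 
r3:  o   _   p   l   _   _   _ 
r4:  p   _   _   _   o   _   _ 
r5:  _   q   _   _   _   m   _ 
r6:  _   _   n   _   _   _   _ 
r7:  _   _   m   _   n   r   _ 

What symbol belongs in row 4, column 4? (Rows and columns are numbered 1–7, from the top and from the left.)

r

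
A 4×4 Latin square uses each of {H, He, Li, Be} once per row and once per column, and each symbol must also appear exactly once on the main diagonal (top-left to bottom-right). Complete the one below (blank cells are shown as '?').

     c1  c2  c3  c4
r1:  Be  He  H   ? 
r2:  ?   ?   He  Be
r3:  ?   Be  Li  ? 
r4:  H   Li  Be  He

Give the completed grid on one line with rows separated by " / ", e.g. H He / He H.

row 1 has {H,He,Be}; column 4 has {He,Be} — only Li is left for (r1,c4).
row 2 has {He,Be}; column 1 has {H,Be} — only Li is left for (r2,c1).
row 2 has {He,Li,Be}; column 2 has {He,Li,Be}; the diagonal has {He,Li,Be} — only H is left for (r2,c2).
row 3 has {Li,Be}; column 1 has {H,Li,Be} — only He is left for (r3,c1).
row 3 has {He,Li,Be}; column 4 has {He,Li,Be} — only H is left for (r3,c4).

Be He H Li / Li H He Be / He Be Li H / H Li Be He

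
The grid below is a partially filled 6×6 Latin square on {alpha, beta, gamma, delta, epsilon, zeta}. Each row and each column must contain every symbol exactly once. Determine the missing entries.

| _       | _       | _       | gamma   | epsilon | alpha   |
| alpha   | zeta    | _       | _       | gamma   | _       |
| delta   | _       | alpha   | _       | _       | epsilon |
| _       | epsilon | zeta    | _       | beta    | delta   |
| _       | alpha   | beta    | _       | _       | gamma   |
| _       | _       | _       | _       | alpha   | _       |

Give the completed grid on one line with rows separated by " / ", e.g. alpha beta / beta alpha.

zeta beta delta gamma epsilon alpha / alpha zeta epsilon delta gamma beta / delta gamma alpha beta zeta epsilon / gamma epsilon zeta alpha beta delta / epsilon alpha beta zeta delta gamma / beta delta gamma epsilon alpha zeta

(r1,c3) = delta
(r2,c3) = epsilon
(r2,c6) = beta
(r3,c5) = zeta
(r4,c1) = gamma
(r4,c4) = alpha
(r5,c5) = delta
(r6,c3) = gamma
(r6,c6) = zeta
(r1,c2) = beta
(r2,c4) = delta
(r3,c2) = gamma
(r3,c4) = beta
(r6,c2) = delta
(r6,c4) = epsilon
(r1,c1) = zeta
(r5,c1) = epsilon
(r5,c4) = zeta
(r6,c1) = beta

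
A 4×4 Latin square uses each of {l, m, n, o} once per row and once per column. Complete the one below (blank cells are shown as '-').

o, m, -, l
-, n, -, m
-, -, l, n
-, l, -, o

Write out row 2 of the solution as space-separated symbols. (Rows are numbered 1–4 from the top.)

(r1,c3) = n
(r2,c1) = l
(r2,c3) = o

l n o m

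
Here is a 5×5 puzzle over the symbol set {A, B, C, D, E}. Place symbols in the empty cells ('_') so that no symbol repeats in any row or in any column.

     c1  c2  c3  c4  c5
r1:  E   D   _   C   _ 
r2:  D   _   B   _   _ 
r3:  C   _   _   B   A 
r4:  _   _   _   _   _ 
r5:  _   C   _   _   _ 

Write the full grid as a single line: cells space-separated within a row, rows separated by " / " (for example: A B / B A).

E D A C B / D A B E C / C E D B A / A B C D E / B C E A D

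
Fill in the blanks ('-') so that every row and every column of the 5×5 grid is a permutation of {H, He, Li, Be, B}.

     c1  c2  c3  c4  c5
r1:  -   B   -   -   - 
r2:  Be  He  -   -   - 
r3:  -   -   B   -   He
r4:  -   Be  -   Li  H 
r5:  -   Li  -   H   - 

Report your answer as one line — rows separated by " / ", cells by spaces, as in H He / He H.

(r2,c4) = B
(r2,c5) = Li
(r3,c2) = H
(r3,c4) = Be
(r4,c3) = He
(r5,c3) = Be
(r5,c5) = B
(r1,c4) = He
(r1,c5) = Be
(r2,c3) = H
(r3,c1) = Li
(r4,c1) = B
(r5,c1) = He
(r1,c1) = H
(r1,c3) = Li

H B Li He Be / Be He H B Li / Li H B Be He / B Be He Li H / He Li Be H B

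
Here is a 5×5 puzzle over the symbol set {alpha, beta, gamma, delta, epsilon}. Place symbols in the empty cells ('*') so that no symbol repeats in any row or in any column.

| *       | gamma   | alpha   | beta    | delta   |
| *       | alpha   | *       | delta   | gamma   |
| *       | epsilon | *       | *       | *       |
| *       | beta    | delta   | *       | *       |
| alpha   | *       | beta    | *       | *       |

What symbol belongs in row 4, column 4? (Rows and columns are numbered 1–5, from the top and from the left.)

(r1,c1) = epsilon
(r2,c1) = beta
(r2,c3) = epsilon
(r3,c3) = gamma
(r3,c4) = alpha
(r3,c5) = beta
(r4,c1) = gamma
(r4,c4) = epsilon

epsilon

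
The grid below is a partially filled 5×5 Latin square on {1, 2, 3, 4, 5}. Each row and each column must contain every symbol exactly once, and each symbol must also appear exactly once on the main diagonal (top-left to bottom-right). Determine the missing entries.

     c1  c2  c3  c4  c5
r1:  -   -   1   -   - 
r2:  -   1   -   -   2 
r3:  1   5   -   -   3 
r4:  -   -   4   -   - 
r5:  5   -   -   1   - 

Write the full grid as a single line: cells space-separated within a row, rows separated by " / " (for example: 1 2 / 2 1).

3 4 1 2 5 / 4 1 5 3 2 / 1 5 2 4 3 / 2 3 4 5 1 / 5 2 3 1 4

(r3,c3): row 3 has {1,3,5}; column 3 has {1,4}; the diagonal has {1}, so it must be 2.
(r3,c4): row 3 has {1,2,3,5}; column 4 has {1}, so it must be 4.
(r5,c3): row 5 has {1,5}; column 3 has {1,2,4}, so it must be 3.
(r5,c5): row 5 has {1,3,5}; column 5 has {2,3}; the diagonal has {1,2}, so it must be 4.
(r1,c1): row 1 has {1}; column 1 has {1,5}; the diagonal has {1,2,4}, so it must be 3.
(r1,c5): row 1 has {1,3}; column 5 has {2,3,4}, so it must be 5.
(r2,c1): row 2 has {1,2}; column 1 has {1,3,5}, so it must be 4.
(r2,c3): row 2 has {1,2,4}; column 3 has {1,2,3,4}, so it must be 5.
(r2,c4): row 2 has {1,2,4,5}; column 4 has {1,4}, so it must be 3.
(r4,c1): row 4 has {4}; column 1 has {1,3,4,5}, so it must be 2.
(r4,c2): row 4 has {2,4}; column 2 has {1,5}, so it must be 3.
(r4,c4): row 4 has {2,3,4}; column 4 has {1,3,4}; the diagonal has {1,2,3,4}, so it must be 5.
(r4,c5): row 4 has {2,3,4,5}; column 5 has {2,3,4,5}, so it must be 1.
(r5,c2): row 5 has {1,3,4,5}; column 2 has {1,3,5}, so it must be 2.
(r1,c2): row 1 has {1,3,5}; column 2 has {1,2,3,5}, so it must be 4.
(r1,c4): row 1 has {1,3,4,5}; column 4 has {1,3,4,5}, so it must be 2.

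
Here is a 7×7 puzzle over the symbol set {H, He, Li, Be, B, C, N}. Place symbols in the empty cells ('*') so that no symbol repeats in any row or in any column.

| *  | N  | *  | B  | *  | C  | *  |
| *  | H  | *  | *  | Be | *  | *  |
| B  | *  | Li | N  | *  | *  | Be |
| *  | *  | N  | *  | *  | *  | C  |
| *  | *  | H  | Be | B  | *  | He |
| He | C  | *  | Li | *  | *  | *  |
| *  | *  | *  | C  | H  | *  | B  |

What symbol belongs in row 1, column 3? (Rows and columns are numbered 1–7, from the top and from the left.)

Be

At row 2, column 4: row 2 has {H,Be}; column 4 has {Li,Be,B,C,N}; that leaves He.
At row 3, column 2: row 3 has {Li,Be,B,N}; column 2 has {H,C,N}; that leaves He.
At row 3, column 5: row 3 has {He,Li,Be,B,N}; column 5 has {H,Be,B}; that leaves C.
At row 3, column 6: row 3 has {He,Li,Be,B,C,N}; column 6 has {C}; that leaves H.
At row 4, column 4: row 4 has {C,N}; column 4 has {He,Li,Be,B,C,N}; that leaves H.
At row 5, column 2: row 5 has {H,He,Be,B}; column 2 has {H,He,C,N}; that leaves Li.
At row 5, column 6: row 5 has {H,He,Li,Be,B}; column 6 has {H,C}; that leaves N.
At row 6, column 5: row 6 has {He,Li,C}; column 5 has {H,Be,B,C}; that leaves N.
At row 6, column 7: row 6 has {He,Li,C,N}; column 7 has {He,Be,B,C}; that leaves H.
At row 7, column 2: row 7 has {H,B,C}; column 2 has {H,He,Li,C,N}; that leaves Be.
At row 7, column 3: row 7 has {H,Be,B,C}; column 3 has {H,Li,N}; that leaves He.
At row 7, column 6: row 7 has {H,He,Be,B,C}; column 6 has {H,C,N}; that leaves Li.
At row 1, column 3: row 1 has {B,C,N}; column 3 has {H,He,Li,N}; that leaves Be.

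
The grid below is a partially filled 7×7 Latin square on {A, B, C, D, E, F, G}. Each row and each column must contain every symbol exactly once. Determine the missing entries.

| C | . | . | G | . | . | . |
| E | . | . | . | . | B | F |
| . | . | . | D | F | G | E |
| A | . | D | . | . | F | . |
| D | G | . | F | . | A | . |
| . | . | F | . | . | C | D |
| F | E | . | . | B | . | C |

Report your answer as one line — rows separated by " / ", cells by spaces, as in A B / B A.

row 3 has {D,E,F,G}; column 1 has {A,C,D,E,F} — only B is left for (r3,c1).
row 5 has {A,D,F,G}; column 7 has {C,D,E,F} — only B is left for (r5,c7).
row 6 has {C,D,F}; column 1 has {A,B,C,D,E,F} — only G is left for (r6,c1).
row 7 has {B,C,E,F}; column 4 has {D,F,G} — only A is left for (r7,c4).
row 7 has {A,B,C,E,F}; column 6 has {A,B,C,F,G} — only D is left for (r7,c6).
row 1 has {C,G}; column 6 has {A,B,C,D,F,G} — only E is left for (r1,c6).
row 1 has {C,E,G}; column 7 has {B,C,D,E,F} — only A is left for (r1,c7).
row 2 has {B,E,F}; column 4 has {A,D,F,G} — only C is left for (r2,c4).
row 4 has {A,D,F}; column 7 has {A,B,C,D,E,F} — only G is left for (r4,c7).
row 7 has {A,B,C,D,E,F}; column 3 has {D,F} — only G is left for (r7,c3).
row 1 has {A,C,E,G}; column 3 has {D,F,G} — only B is left for (r1,c3).
row 1 has {A,B,C,E,G}; column 5 has {B,F} — only D is left for (r1,c5).
row 2 has {B,C,E,F}; column 3 has {B,D,F,G} — only A is left for (r2,c3).
row 2 has {A,B,C,E,F}; column 5 has {B,D,F} — only G is left for (r2,c5).
row 3 has {B,D,E,F,G}; column 3 has {A,B,D,F,G} — only C is left for (r3,c3).
row 5 has {A,B,D,F,G}; column 3 has {A,B,C,D,F,G} — only E is left for (r5,c3).
row 5 has {A,B,D,E,F,G}; column 5 has {B,D,F,G} — only C is left for (r5,c5).
row 1 has {A,B,C,D,E,G}; column 2 has {E,G} — only F is left for (r1,c2).
row 2 has {A,B,C,E,F,G}; column 2 has {E,F,G} — only D is left for (r2,c2).
row 3 has {B,C,D,E,F,G}; column 2 has {D,E,F,G} — only A is left for (r3,c2).
row 4 has {A,D,F,G}; column 5 has {B,C,D,F,G} — only E is left for (r4,c5).
row 6 has {C,D,F,G}; column 2 has {A,D,E,F,G} — only B is left for (r6,c2).
row 6 has {B,C,D,F,G}; column 4 has {A,C,D,F,G} — only E is left for (r6,c4).
row 6 has {B,C,D,E,F,G}; column 5 has {B,C,D,E,F,G} — only A is left for (r6,c5).
row 4 has {A,D,E,F,G}; column 2 has {A,B,D,E,F,G} — only C is left for (r4,c2).
row 4 has {A,C,D,E,F,G}; column 4 has {A,C,D,E,F,G} — only B is left for (r4,c4).

C F B G D E A / E D A C G B F / B A C D F G E / A C D B E F G / D G E F C A B / G B F E A C D / F E G A B D C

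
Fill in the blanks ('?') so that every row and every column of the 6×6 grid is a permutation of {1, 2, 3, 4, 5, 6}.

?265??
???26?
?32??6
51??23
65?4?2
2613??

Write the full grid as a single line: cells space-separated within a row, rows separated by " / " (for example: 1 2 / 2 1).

(r2,c2): row 2 has {2,6}; column 2 has {1,2,3,5,6}, so it must be 4.
(r3,c4): row 3 has {2,3,6}; column 4 has {2,3,4,5}, so it must be 1.
(r4,c3): row 4 has {1,2,3,5}; column 3 has {1,2,6}, so it must be 4.
(r4,c4): row 4 has {1,2,3,4,5}; column 4 has {1,2,3,4,5}, so it must be 6.
(r5,c3): row 5 has {2,4,5,6}; column 3 has {1,2,4,6}, so it must be 3.
(r5,c5): row 5 has {2,3,4,5,6}; column 5 has {2,6}, so it must be 1.
(r2,c3): row 2 has {2,4,6}; column 3 has {1,2,3,4,6}, so it must be 5.
(r2,c6): row 2 has {2,4,5,6}; column 6 has {2,3,6}, so it must be 1.
(r3,c1): row 3 has {1,2,3,6}; column 1 has {2,5,6}, so it must be 4.
(r3,c5): row 3 has {1,2,3,4,6}; column 5 has {1,2,6}, so it must be 5.
(r6,c5): row 6 has {1,2,3,6}; column 5 has {1,2,5,6}, so it must be 4.
(r6,c6): row 6 has {1,2,3,4,6}; column 6 has {1,2,3,6}, so it must be 5.
(r1,c5): row 1 has {2,5,6}; column 5 has {1,2,4,5,6}, so it must be 3.
(r1,c6): row 1 has {2,3,5,6}; column 6 has {1,2,3,5,6}, so it must be 4.
(r2,c1): row 2 has {1,2,4,5,6}; column 1 has {2,4,5,6}, so it must be 3.
(r1,c1): row 1 has {2,3,4,5,6}; column 1 has {2,3,4,5,6}, so it must be 1.

1 2 6 5 3 4 / 3 4 5 2 6 1 / 4 3 2 1 5 6 / 5 1 4 6 2 3 / 6 5 3 4 1 2 / 2 6 1 3 4 5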